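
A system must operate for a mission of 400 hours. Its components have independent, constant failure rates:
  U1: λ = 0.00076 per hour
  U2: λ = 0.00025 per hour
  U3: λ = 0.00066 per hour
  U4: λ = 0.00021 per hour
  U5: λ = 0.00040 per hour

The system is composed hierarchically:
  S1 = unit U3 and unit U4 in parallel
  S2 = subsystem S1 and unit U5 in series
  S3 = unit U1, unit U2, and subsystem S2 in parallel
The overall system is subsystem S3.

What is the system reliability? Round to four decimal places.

R(U1) = exp(−0.00076 × 400) = 0.737861
R(U2) = exp(−0.00025 × 400) = 0.904837
R(U3) = exp(−0.00066 × 400) = 0.767974
R(U4) = exp(−0.00021 × 400) = 0.919431
R(U5) = exp(−0.00040 × 400) = 0.852144
Parallel (U3 and U4): 1 − (1 − 0.767974)(1 − 0.919431) = 0.981306
Series ([0.981306] and U5): 0.981306 × 0.852144 = 0.836214
Parallel (U1, U2, and [0.836214]): 1 − (1 − 0.737861)(1 − 0.904837)(1 − 0.836214) = 0.9959

0.9959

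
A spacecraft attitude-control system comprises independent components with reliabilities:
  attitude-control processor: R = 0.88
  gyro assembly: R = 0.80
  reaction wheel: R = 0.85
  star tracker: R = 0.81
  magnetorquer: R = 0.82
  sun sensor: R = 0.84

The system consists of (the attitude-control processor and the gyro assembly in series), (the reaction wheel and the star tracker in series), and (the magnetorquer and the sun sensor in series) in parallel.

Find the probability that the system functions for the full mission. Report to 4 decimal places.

0.9713

Series (attitude-control processor and gyro assembly): 0.880000 × 0.800000 = 0.704000
Series (reaction wheel and star tracker): 0.850000 × 0.810000 = 0.688500
Series (magnetorquer and sun sensor): 0.820000 × 0.840000 = 0.688800
Parallel ([0.704000], [0.688500], and [0.688800]): 1 − (1 − 0.704000)(1 − 0.688500)(1 − 0.688800) = 0.9713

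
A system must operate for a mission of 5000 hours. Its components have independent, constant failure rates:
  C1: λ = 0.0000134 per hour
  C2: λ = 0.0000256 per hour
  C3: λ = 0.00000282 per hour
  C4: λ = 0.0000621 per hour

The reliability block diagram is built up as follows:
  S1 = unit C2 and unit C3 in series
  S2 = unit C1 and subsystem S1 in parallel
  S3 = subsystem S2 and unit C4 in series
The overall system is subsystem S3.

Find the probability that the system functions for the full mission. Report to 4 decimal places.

0.7268

R(C1) = exp(−0.0000134 × 5000) = 0.935195
R(C2) = exp(−0.0000256 × 5000) = 0.879853
R(C3) = exp(−0.00000282 × 5000) = 0.985999
R(C4) = exp(−0.0000621 × 5000) = 0.733080
Series (C2 and C3): 0.879853 × 0.985999 = 0.867534
Parallel (C1 and [0.867534]): 1 − (1 − 0.935195)(1 − 0.867534) = 0.991416
Series ([0.991416] and C4): 0.991416 × 0.733080 = 0.7268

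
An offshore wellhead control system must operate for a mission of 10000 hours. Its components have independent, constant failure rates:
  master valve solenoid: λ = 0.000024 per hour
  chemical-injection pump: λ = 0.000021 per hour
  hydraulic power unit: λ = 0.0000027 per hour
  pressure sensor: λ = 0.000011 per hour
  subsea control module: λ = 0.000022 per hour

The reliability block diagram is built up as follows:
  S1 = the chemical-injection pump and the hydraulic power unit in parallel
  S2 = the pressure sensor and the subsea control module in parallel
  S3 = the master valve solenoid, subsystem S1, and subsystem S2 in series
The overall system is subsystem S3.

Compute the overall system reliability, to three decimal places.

R(master valve solenoid) = exp(−0.000024 × 10000) = 0.78663
R(chemical-injection pump) = exp(−0.000021 × 10000) = 0.81058
R(hydraulic power unit) = exp(−0.0000027 × 10000) = 0.97336
R(pressure sensor) = exp(−0.000011 × 10000) = 0.89583
R(subsea control module) = exp(−0.000022 × 10000) = 0.80252
Parallel (chemical-injection pump and hydraulic power unit): 1 − (1 − 0.81058)(1 − 0.97336) = 0.99495
Parallel (pressure sensor and subsea control module): 1 − (1 − 0.89583)(1 − 0.80252) = 0.97943
Series (master valve solenoid, [0.99495], and [0.97943]): 0.78663 × 0.99495 × 0.97943 = 0.767

0.767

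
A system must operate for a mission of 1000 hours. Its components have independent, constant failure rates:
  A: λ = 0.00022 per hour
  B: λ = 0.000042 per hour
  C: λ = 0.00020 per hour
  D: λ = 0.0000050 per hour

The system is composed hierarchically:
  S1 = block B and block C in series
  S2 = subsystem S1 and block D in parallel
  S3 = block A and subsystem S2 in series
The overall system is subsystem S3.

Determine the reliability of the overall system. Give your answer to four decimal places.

R(A) = exp(−0.00022 × 1000) = 0.802519
R(B) = exp(−0.000042 × 1000) = 0.958870
R(C) = exp(−0.00020 × 1000) = 0.818731
R(D) = exp(−0.0000050 × 1000) = 0.995012
Series (B and C): 0.958870 × 0.818731 = 0.785057
Parallel ([0.785057] and D): 1 − (1 − 0.785057)(1 − 0.995012) = 0.998928
Series (A and [0.998928]): 0.802519 × 0.998928 = 0.8017

0.8017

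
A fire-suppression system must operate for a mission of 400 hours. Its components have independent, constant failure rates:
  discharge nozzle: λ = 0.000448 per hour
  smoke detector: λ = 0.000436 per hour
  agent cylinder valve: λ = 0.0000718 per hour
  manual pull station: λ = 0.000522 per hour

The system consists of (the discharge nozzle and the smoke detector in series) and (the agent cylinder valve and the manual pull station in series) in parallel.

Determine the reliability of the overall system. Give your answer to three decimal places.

0.937

R(discharge nozzle) = exp(−0.000448 × 400) = 0.83594
R(smoke detector) = exp(−0.000436 × 400) = 0.83996
R(agent cylinder valve) = exp(−0.0000718 × 400) = 0.97169
R(manual pull station) = exp(−0.000522 × 400) = 0.81156
Series (discharge nozzle and smoke detector): 0.83594 × 0.83996 = 0.70216
Series (agent cylinder valve and manual pull station): 0.97169 × 0.81156 = 0.78858
Parallel ([0.70216] and [0.78858]): 1 − (1 − 0.70216)(1 − 0.78858) = 0.937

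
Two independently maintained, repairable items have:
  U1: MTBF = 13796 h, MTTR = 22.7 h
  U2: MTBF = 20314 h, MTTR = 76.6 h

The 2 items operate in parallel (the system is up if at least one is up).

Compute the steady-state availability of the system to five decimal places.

0.99999

A(U1) = MTBF/(MTBF+MTTR) = 13796/(13796+22.7) = 0.998357
A(U2) = MTBF/(MTBF+MTTR) = 20314/(20314+76.6) = 0.996243
Parallel availability: 1 − (1 − 0.998357)(1 − 0.996243) = 0.99999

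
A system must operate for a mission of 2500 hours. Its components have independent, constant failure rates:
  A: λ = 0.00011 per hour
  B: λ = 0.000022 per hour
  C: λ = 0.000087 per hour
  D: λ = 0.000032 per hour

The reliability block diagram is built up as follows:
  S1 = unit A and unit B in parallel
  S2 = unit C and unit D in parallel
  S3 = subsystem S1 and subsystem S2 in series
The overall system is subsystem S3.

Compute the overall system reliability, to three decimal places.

0.972

R(A) = exp(−0.00011 × 2500) = 0.75957
R(B) = exp(−0.000022 × 2500) = 0.94649
R(C) = exp(−0.000087 × 2500) = 0.80453
R(D) = exp(−0.000032 × 2500) = 0.92312
Parallel (A and B): 1 − (1 − 0.75957)(1 − 0.94649) = 0.98713
Parallel (C and D): 1 − (1 − 0.80453)(1 − 0.92312) = 0.98497
Series ([0.98713] and [0.98497]): 0.98713 × 0.98497 = 0.972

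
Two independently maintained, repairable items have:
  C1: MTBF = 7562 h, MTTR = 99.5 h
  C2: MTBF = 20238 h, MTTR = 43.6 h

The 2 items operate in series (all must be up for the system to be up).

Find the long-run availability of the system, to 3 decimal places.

0.985

A(C1) = MTBF/(MTBF+MTTR) = 7562/(7562+99.5) = 0.987013
A(C2) = MTBF/(MTBF+MTTR) = 20238/(20238+43.6) = 0.997850
Series availability: 0.987013 × 0.997850 = 0.985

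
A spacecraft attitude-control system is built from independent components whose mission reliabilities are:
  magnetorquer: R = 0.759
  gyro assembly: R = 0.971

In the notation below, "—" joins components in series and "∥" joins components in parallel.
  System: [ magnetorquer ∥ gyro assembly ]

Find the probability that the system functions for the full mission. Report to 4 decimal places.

Parallel (magnetorquer and gyro assembly): 1 − (1 − 0.759000)(1 − 0.971000) = 0.9930

0.9930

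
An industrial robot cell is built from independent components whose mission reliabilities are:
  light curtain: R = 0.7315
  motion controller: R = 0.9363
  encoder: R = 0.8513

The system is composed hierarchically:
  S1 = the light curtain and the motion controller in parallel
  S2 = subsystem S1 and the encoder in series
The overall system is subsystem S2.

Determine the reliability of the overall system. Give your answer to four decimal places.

Parallel (light curtain and motion controller): 1 − (1 − 0.731500)(1 − 0.936300) = 0.982897
Series ([0.982897] and encoder): 0.982897 × 0.851300 = 0.8367

0.8367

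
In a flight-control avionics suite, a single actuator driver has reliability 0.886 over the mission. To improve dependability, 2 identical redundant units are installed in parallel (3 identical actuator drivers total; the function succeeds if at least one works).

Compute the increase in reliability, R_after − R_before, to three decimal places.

R_before = 0.886
R_after = 1 − (1 − 0.886)^3 = 0.999
ΔR = 0.999 − 0.886 = 0.113

0.113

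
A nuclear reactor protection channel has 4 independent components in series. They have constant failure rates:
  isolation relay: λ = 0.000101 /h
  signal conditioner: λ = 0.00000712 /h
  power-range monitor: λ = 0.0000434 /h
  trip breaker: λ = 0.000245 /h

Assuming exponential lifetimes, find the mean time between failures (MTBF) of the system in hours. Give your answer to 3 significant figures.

2520

Series of exponential components: λ_sys = Σ λ_i
λ_sys = 0.000101 + 0.00000712 + 0.0000434 + 0.000245 = 3.9652e-04 /h
MTBF = 1 / λ_sys = 2520 h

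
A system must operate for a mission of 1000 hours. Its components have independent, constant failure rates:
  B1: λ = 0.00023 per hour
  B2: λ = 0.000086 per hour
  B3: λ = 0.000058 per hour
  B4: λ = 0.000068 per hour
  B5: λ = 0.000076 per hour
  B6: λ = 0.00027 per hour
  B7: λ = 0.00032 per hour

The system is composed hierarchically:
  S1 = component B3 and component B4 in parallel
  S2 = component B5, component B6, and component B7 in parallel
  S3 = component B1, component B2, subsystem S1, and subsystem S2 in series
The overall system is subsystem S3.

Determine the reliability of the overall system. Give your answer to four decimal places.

0.7229

R(B1) = exp(−0.00023 × 1000) = 0.794534
R(B2) = exp(−0.000086 × 1000) = 0.917594
R(B3) = exp(−0.000058 × 1000) = 0.943650
R(B4) = exp(−0.000068 × 1000) = 0.934260
R(B5) = exp(−0.000076 × 1000) = 0.926816
R(B6) = exp(−0.00027 × 1000) = 0.763379
R(B7) = exp(−0.00032 × 1000) = 0.726149
Parallel (B3 and B4): 1 − (1 − 0.943650)(1 − 0.934260) = 0.996296
Parallel (B5, B6, and B7): 1 − (1 − 0.926816)(1 − 0.763379)(1 − 0.726149) = 0.995258
Series (B1, B2, [0.996296], and [0.995258]): 0.794534 × 0.917594 × 0.996296 × 0.995258 = 0.7229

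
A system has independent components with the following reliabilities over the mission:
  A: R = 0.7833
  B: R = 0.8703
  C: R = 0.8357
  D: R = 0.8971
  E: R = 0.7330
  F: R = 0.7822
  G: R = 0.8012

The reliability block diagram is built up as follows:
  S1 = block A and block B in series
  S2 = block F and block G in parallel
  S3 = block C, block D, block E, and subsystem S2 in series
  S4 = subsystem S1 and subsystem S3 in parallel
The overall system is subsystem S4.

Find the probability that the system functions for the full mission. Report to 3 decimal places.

0.849

Series (A and B): 0.78330 × 0.87030 = 0.68171
Parallel (F and G): 1 − (1 − 0.78220)(1 − 0.80120) = 0.95670
Series (C, D, E, and [0.95670]): 0.83570 × 0.89710 × 0.73300 × 0.95670 = 0.52574
Parallel ([0.68171] and [0.52574]): 1 − (1 − 0.68171)(1 − 0.52574) = 0.849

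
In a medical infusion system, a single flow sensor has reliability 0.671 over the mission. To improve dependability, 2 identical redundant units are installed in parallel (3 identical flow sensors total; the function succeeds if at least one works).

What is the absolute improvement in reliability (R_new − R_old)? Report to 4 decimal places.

R_before = 0.671
R_after = 1 − (1 − 0.671)^3 = 0.9644
ΔR = 0.9644 − 0.671 = 0.2934

0.2934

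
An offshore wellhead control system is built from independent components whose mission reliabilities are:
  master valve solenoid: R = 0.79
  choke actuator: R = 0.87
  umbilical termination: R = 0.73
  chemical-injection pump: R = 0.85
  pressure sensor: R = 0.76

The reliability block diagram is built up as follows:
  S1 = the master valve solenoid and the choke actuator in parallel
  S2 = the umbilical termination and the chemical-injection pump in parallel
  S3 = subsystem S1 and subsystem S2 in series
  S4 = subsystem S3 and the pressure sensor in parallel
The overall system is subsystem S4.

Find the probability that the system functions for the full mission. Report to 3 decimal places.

0.984

Parallel (master valve solenoid and choke actuator): 1 − (1 − 0.79000)(1 − 0.87000) = 0.97270
Parallel (umbilical termination and chemical-injection pump): 1 − (1 − 0.73000)(1 − 0.85000) = 0.95950
Series ([0.97270] and [0.95950]): 0.97270 × 0.95950 = 0.93331
Parallel ([0.93331] and pressure sensor): 1 − (1 − 0.93331)(1 − 0.76000) = 0.984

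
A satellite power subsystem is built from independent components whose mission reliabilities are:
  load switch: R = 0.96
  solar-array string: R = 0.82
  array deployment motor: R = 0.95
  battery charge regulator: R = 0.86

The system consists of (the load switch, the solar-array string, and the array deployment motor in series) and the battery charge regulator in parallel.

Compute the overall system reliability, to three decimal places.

0.965

Series (load switch, solar-array string, and array deployment motor): 0.96000 × 0.82000 × 0.95000 = 0.74784
Parallel ([0.74784] and battery charge regulator): 1 − (1 − 0.74784)(1 − 0.86000) = 0.965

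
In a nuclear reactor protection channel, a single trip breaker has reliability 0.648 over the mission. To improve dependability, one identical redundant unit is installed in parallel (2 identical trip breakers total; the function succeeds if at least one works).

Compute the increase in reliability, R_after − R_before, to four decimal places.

R_before = 0.648
R_after = 1 − (1 − 0.648)^2 = 0.8761
ΔR = 0.8761 − 0.648 = 0.2281

0.2281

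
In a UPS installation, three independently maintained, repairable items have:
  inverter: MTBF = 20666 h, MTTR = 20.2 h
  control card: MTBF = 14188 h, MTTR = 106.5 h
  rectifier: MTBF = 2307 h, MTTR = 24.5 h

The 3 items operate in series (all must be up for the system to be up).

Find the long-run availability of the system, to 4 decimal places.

A(inverter) = MTBF/(MTBF+MTTR) = 20666/(20666+20.2) = 0.999024
A(control card) = MTBF/(MTBF+MTTR) = 14188/(14188+106.5) = 0.992550
A(rectifier) = MTBF/(MTBF+MTTR) = 2307/(2307+24.5) = 0.989492
Series availability: 0.999024 × 0.992550 × 0.989492 = 0.9812

0.9812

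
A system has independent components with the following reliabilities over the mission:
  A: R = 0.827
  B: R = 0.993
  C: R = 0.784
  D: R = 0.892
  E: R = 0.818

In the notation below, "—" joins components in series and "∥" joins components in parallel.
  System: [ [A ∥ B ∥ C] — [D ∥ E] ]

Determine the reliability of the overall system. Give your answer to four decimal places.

Parallel (A, B, and C): 1 − (1 − 0.827000)(1 − 0.993000)(1 − 0.784000) = 0.999738
Parallel (D and E): 1 − (1 − 0.892000)(1 − 0.818000) = 0.980344
Series ([0.999738] and [0.980344]): 0.999738 × 0.980344 = 0.9801

0.9801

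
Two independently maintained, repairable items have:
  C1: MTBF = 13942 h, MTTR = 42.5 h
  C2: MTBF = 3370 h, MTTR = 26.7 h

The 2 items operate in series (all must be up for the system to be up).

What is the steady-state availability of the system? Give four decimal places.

0.9891

A(C1) = MTBF/(MTBF+MTTR) = 13942/(13942+42.5) = 0.996961
A(C2) = MTBF/(MTBF+MTTR) = 3370/(3370+26.7) = 0.992139
Series availability: 0.996961 × 0.992139 = 0.9891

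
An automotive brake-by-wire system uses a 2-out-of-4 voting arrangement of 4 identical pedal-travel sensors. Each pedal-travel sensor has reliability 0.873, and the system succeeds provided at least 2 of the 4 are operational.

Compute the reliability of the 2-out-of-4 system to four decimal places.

R = Σ_{i=2}^{4} C(4,i) p^i (1−p)^{4−i} with p = 0.873
C(4,2)·0.873^2·0.127^2 = 0.073754
C(4,3)·0.873^3·0.127^1 = 0.337992
C(4,4)·0.873^4·0.127^0 = 0.580841
Sum = 0.9926

0.9926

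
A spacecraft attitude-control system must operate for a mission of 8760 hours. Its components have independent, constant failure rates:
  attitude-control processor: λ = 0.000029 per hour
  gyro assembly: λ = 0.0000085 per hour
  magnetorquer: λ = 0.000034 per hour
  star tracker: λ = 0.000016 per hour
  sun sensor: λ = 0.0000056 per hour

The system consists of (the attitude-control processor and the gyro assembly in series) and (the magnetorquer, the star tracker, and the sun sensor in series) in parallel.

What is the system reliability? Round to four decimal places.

R(attitude-control processor) = exp(−0.000029 × 8760) = 0.775661
R(gyro assembly) = exp(−0.0000085 × 8760) = 0.928245
R(magnetorquer) = exp(−0.000034 × 8760) = 0.742420
R(star tracker) = exp(−0.000016 × 8760) = 0.869219
R(sun sensor) = exp(−0.0000056 × 8760) = 0.952128
Series (attitude-control processor and gyro assembly): 0.775661 × 0.928245 = 0.720003
Series (magnetorquer, star tracker, and sun sensor): 0.742420 × 0.869219 × 0.952128 = 0.614433
Parallel ([0.720003] and [0.614433]): 1 − (1 − 0.720003)(1 − 0.614433) = 0.8920

0.8920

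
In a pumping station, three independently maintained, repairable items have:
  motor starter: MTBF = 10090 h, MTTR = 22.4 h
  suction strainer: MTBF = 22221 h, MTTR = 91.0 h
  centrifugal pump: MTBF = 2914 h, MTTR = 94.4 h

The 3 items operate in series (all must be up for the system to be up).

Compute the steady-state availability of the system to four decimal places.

A(motor starter) = MTBF/(MTBF+MTTR) = 10090/(10090+22.4) = 0.997785
A(suction strainer) = MTBF/(MTBF+MTTR) = 22221/(22221+91.0) = 0.995921
A(centrifugal pump) = MTBF/(MTBF+MTTR) = 2914/(2914+94.4) = 0.968621
Series availability: 0.997785 × 0.995921 × 0.968621 = 0.9625

0.9625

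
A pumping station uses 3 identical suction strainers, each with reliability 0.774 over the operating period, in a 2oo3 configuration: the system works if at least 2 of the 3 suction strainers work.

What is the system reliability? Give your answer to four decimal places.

0.8699

R = Σ_{i=2}^{3} C(3,i) p^i (1−p)^{3−i} with p = 0.774
C(3,2)·0.774^2·0.226^1 = 0.406174
C(3,3)·0.774^3·0.226^0 = 0.463685
Sum = 0.8699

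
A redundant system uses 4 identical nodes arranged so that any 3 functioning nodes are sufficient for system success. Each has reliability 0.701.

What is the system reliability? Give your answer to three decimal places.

0.653

R = Σ_{i=3}^{4} C(4,i) p^i (1−p)^{4−i} with p = 0.701
C(4,3)·0.701^3·0.299^1 = 0.41199
C(4,4)·0.701^4·0.299^0 = 0.24147
Sum = 0.653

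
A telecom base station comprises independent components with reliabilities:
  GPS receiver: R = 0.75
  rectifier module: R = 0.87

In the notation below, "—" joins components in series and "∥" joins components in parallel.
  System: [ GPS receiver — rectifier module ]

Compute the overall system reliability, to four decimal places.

0.6525

Series (GPS receiver and rectifier module): 0.750000 × 0.870000 = 0.6525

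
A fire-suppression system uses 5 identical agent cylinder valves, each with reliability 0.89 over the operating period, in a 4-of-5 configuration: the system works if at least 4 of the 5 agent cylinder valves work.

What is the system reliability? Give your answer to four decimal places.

R = Σ_{i=4}^{5} C(5,i) p^i (1−p)^{5−i} with p = 0.89
C(5,4)·0.89^4·0.11^1 = 0.345082
C(5,5)·0.89^5·0.11^0 = 0.558406
Sum = 0.9035

0.9035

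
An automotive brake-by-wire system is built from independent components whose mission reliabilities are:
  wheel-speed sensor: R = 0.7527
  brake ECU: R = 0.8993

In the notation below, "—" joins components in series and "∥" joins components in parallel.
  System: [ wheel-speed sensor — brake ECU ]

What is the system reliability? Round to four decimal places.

Series (wheel-speed sensor and brake ECU): 0.752700 × 0.899300 = 0.6769

0.6769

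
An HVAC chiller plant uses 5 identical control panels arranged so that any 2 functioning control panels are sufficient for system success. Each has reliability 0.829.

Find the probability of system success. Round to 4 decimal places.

R = Σ_{i=2}^{5} C(5,i) p^i (1−p)^{5−i} with p = 0.829
C(5,2)·0.829^2·0.171^3 = 0.034364
C(5,3)·0.829^3·0.171^2 = 0.166593
C(5,4)·0.829^4·0.171^1 = 0.403817
C(5,5)·0.829^5·0.171^0 = 0.391537
Sum = 0.9963

0.9963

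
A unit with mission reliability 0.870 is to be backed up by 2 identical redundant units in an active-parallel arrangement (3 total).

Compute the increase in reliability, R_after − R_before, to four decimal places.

R_before = 0.870
R_after = 1 − (1 − 0.870)^3 = 0.9978
ΔR = 0.9978 − 0.870 = 0.1278

0.1278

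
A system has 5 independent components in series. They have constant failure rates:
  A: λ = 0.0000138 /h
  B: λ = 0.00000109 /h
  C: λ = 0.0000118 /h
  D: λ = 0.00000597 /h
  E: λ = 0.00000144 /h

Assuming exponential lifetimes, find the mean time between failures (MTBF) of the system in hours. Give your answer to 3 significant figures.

29300

Series of exponential components: λ_sys = Σ λ_i
λ_sys = 0.0000138 + 0.00000109 + 0.0000118 + 0.00000597 + 0.00000144 = 3.4100e-05 /h
MTBF = 1 / λ_sys = 29300 h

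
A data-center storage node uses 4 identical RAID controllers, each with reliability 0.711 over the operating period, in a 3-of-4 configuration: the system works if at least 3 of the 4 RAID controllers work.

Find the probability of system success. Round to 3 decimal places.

R = Σ_{i=3}^{4} C(4,i) p^i (1−p)^{4−i} with p = 0.711
C(4,3)·0.711^3·0.289^1 = 0.41550
C(4,4)·0.711^4·0.289^0 = 0.25555
Sum = 0.671

0.671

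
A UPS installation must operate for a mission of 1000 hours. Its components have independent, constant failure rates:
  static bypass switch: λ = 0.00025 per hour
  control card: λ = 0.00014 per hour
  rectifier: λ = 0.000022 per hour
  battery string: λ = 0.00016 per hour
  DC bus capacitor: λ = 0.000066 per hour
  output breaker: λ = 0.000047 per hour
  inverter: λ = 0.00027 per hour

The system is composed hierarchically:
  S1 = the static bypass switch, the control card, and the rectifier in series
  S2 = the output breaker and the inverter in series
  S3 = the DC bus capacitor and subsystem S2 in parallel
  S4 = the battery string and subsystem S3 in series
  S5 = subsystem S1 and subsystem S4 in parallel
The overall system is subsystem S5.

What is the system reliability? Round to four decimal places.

R(static bypass switch) = exp(−0.00025 × 1000) = 0.778801
R(control card) = exp(−0.00014 × 1000) = 0.869358
R(rectifier) = exp(−0.000022 × 1000) = 0.978240
R(battery string) = exp(−0.00016 × 1000) = 0.852144
R(DC bus capacitor) = exp(−0.000066 × 1000) = 0.936131
R(output breaker) = exp(−0.000047 × 1000) = 0.954087
R(inverter) = exp(−0.00027 × 1000) = 0.763379
Series (static bypass switch, control card, and rectifier): 0.778801 × 0.869358 × 0.978240 = 0.662324
Series (output breaker and inverter): 0.954087 × 0.763379 = 0.728330
Parallel (DC bus capacitor and [0.728330]): 1 − (1 − 0.936131)(1 − 0.728330) = 0.982649
Series (battery string and [0.982649]): 0.852144 × 0.982649 = 0.837358
Parallel ([0.662324] and [0.837358]): 1 − (1 − 0.662324)(1 − 0.837358) = 0.9451

0.9451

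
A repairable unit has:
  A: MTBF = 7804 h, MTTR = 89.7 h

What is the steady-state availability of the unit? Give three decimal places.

0.989

A(A) = MTBF/(MTBF+MTTR) = 7804/(7804+89.7) = 0.989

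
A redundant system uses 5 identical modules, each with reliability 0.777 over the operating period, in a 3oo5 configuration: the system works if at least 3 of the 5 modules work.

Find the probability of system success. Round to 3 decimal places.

0.923

R = Σ_{i=3}^{5} C(5,i) p^i (1−p)^{5−i} with p = 0.777
C(5,3)·0.777^3·0.223^2 = 0.23328
C(5,4)·0.777^4·0.223^1 = 0.40640
C(5,5)·0.777^5·0.223^0 = 0.28321
Sum = 0.923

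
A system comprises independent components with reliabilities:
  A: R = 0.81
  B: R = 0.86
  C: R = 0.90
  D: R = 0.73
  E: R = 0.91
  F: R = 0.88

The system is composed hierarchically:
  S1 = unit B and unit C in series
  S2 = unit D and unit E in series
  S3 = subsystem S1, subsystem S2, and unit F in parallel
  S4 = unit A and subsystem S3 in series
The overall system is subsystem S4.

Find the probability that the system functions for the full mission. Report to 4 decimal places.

Series (B and C): 0.860000 × 0.900000 = 0.774000
Series (D and E): 0.730000 × 0.910000 = 0.664300
Parallel ([0.774000], [0.664300], and F): 1 − (1 − 0.774000)(1 − 0.664300)(1 − 0.880000) = 0.990896
Series (A and [0.990896]): 0.810000 × 0.990896 = 0.8026

0.8026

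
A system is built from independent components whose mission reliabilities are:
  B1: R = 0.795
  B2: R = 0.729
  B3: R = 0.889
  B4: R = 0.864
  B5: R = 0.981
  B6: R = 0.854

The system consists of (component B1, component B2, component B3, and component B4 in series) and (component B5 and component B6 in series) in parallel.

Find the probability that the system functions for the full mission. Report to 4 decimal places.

0.9100

Series (B1, B2, B3, and B4): 0.795000 × 0.729000 × 0.889000 × 0.864000 = 0.445154
Series (B5 and B6): 0.981000 × 0.854000 = 0.837774
Parallel ([0.445154] and [0.837774]): 1 − (1 − 0.445154)(1 − 0.837774) = 0.9100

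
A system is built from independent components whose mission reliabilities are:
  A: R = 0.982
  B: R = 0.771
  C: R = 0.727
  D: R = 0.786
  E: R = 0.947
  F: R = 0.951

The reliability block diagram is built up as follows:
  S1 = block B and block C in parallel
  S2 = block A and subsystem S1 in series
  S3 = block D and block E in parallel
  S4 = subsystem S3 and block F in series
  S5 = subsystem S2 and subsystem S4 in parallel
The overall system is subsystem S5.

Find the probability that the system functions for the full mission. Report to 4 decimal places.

0.9953

Parallel (B and C): 1 − (1 − 0.771000)(1 − 0.727000) = 0.937483
Series (A and [0.937483]): 0.982000 × 0.937483 = 0.920608
Parallel (D and E): 1 − (1 − 0.786000)(1 − 0.947000) = 0.988658
Series ([0.988658] and F): 0.988658 × 0.951000 = 0.940214
Parallel ([0.920608] and [0.940214]): 1 − (1 − 0.920608)(1 − 0.940214) = 0.9953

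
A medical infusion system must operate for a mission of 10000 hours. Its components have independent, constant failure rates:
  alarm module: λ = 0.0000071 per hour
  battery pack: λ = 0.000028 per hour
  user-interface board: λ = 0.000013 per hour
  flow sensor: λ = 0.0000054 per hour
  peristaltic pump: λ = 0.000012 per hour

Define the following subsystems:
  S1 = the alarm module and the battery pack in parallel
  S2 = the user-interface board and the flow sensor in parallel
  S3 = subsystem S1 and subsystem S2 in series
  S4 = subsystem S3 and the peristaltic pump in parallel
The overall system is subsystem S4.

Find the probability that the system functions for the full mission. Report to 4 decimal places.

0.9974

R(alarm module) = exp(−0.0000071 × 10000) = 0.931462
R(battery pack) = exp(−0.000028 × 10000) = 0.755784
R(user-interface board) = exp(−0.000013 × 10000) = 0.878095
R(flow sensor) = exp(−0.0000054 × 10000) = 0.947432
R(peristaltic pump) = exp(−0.000012 × 10000) = 0.886920
Parallel (alarm module and battery pack): 1 − (1 − 0.931462)(1 − 0.755784) = 0.983262
Parallel (user-interface board and flow sensor): 1 − (1 − 0.878095)(1 − 0.947432) = 0.993592
Series ([0.983262] and [0.993592]): 0.983262 × 0.993592 = 0.976961
Parallel ([0.976961] and peristaltic pump): 1 − (1 − 0.976961)(1 − 0.886920) = 0.9974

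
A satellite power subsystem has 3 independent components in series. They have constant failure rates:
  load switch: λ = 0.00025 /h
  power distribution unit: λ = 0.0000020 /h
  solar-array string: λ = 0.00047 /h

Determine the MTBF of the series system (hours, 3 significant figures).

1390

Series of exponential components: λ_sys = Σ λ_i
λ_sys = 0.00025 + 0.0000020 + 0.00047 = 7.2200e-04 /h
MTBF = 1 / λ_sys = 1390 h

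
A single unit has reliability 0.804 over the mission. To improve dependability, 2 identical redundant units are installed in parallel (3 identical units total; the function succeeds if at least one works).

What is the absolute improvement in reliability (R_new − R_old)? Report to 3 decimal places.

0.188

R_before = 0.804
R_after = 1 − (1 − 0.804)^3 = 0.992
ΔR = 0.992 − 0.804 = 0.188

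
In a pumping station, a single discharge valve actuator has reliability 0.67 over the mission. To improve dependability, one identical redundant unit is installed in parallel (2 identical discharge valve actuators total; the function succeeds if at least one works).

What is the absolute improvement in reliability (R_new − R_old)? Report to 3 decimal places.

R_before = 0.67
R_after = 1 − (1 − 0.67)^2 = 0.891
ΔR = 0.891 − 0.67 = 0.221

0.221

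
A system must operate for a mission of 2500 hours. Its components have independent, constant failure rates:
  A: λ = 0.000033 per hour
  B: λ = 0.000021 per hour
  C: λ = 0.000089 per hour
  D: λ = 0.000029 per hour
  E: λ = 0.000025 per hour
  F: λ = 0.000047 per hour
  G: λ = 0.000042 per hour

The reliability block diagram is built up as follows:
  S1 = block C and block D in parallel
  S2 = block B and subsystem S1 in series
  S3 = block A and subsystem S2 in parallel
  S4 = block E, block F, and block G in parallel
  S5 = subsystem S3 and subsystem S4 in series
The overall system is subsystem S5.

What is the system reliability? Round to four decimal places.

R(A) = exp(−0.000033 × 2500) = 0.920811
R(B) = exp(−0.000021 × 2500) = 0.948854
R(C) = exp(−0.000089 × 2500) = 0.800515
R(D) = exp(−0.000029 × 2500) = 0.930066
R(E) = exp(−0.000025 × 2500) = 0.939413
R(F) = exp(−0.000047 × 2500) = 0.889141
R(G) = exp(−0.000042 × 2500) = 0.900325
Parallel (C and D): 1 − (1 − 0.800515)(1 − 0.930066) = 0.986049
Series (B and [0.986049]): 0.948854 × 0.986049 = 0.935617
Parallel (A and [0.935617]): 1 − (1 − 0.920811)(1 − 0.935617) = 0.994902
Parallel (E, F, and G): 1 − (1 − 0.939413)(1 − 0.889141)(1 − 0.900325) = 0.999331
Series ([0.994902] and [0.999331]): 0.994902 × 0.999331 = 0.9942

0.9942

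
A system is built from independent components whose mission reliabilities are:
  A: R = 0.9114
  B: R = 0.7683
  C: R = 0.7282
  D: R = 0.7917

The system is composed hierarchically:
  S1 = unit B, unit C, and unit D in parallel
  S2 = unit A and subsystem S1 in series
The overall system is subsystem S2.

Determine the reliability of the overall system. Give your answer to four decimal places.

Parallel (B, C, and D): 1 − (1 − 0.768300)(1 − 0.728200)(1 − 0.791700) = 0.986882
Series (A and [0.986882]): 0.911400 × 0.986882 = 0.8994

0.8994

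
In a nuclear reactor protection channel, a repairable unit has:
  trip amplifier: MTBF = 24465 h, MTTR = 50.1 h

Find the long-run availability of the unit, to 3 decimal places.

0.998

A(trip amplifier) = MTBF/(MTBF+MTTR) = 24465/(24465+50.1) = 0.998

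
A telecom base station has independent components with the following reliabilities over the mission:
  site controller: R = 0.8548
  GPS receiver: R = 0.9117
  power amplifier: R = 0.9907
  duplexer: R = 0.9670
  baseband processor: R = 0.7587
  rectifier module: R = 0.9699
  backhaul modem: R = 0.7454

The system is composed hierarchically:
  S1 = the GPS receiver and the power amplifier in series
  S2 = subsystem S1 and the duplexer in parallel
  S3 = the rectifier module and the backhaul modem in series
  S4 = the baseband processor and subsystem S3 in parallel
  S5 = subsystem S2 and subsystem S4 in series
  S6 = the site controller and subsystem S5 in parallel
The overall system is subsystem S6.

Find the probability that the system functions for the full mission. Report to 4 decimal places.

0.9899

Series (GPS receiver and power amplifier): 0.911700 × 0.990700 = 0.903221
Parallel ([0.903221] and duplexer): 1 − (1 − 0.903221)(1 − 0.967000) = 0.996806
Series (rectifier module and backhaul modem): 0.969900 × 0.745400 = 0.722963
Parallel (baseband processor and [0.722963]): 1 − (1 − 0.758700)(1 − 0.722963) = 0.933151
Series ([0.996806] and [0.933151]): 0.996806 × 0.933151 = 0.930171
Parallel (site controller and [0.930171]): 1 − (1 − 0.854800)(1 − 0.930171) = 0.9899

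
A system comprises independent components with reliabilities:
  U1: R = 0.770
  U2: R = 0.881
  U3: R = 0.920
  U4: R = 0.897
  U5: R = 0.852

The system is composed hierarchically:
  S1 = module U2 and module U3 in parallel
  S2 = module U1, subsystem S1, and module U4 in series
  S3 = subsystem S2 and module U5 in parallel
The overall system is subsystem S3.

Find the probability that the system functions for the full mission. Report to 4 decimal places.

0.9532

Parallel (U2 and U3): 1 − (1 − 0.881000)(1 − 0.920000) = 0.990480
Series (U1, [0.990480], and U4): 0.770000 × 0.990480 × 0.897000 = 0.684115
Parallel ([0.684115] and U5): 1 − (1 − 0.684115)(1 − 0.852000) = 0.9532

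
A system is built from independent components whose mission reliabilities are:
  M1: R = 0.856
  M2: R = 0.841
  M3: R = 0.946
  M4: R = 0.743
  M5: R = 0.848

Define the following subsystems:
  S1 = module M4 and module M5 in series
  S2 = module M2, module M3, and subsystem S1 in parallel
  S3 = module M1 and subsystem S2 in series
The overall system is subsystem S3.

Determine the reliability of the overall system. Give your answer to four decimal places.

Series (M4 and M5): 0.743000 × 0.848000 = 0.630064
Parallel (M2, M3, and [0.630064]): 1 − (1 − 0.841000)(1 − 0.946000)(1 − 0.630064) = 0.996824
Series (M1 and [0.996824]): 0.856000 × 0.996824 = 0.8533

0.8533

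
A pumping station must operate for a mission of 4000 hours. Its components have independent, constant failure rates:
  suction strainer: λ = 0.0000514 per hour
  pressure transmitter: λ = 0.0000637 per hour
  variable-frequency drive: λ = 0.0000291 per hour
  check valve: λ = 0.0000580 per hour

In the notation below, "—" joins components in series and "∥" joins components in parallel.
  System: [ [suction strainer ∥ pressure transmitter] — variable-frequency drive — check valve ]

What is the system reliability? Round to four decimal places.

0.6763

R(suction strainer) = exp(−0.0000514 × 4000) = 0.814159
R(pressure transmitter) = exp(−0.0000637 × 4000) = 0.775071
R(variable-frequency drive) = exp(−0.0000291 × 4000) = 0.890119
R(check valve) = exp(−0.0000580 × 4000) = 0.792946
Parallel (suction strainer and pressure transmitter): 1 − (1 − 0.814159)(1 − 0.775071) = 0.958199
Series ([0.958199], variable-frequency drive, and check valve): 0.958199 × 0.890119 × 0.792946 = 0.6763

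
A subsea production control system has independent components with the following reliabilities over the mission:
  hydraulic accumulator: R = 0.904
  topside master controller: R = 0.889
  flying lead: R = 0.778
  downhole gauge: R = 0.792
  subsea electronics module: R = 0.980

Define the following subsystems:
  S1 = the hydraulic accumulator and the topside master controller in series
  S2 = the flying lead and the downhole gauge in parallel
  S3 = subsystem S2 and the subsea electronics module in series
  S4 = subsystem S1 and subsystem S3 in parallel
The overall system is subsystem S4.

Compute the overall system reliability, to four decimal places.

Series (hydraulic accumulator and topside master controller): 0.904000 × 0.889000 = 0.803656
Parallel (flying lead and downhole gauge): 1 − (1 − 0.778000)(1 − 0.792000) = 0.953824
Series ([0.953824] and subsea electronics module): 0.953824 × 0.980000 = 0.934748
Parallel ([0.803656] and [0.934748]): 1 − (1 − 0.803656)(1 − 0.934748) = 0.9872

0.9872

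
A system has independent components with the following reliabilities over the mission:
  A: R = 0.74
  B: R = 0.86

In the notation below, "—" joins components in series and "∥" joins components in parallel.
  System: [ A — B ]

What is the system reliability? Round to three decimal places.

Series (A and B): 0.74000 × 0.86000 = 0.636

0.636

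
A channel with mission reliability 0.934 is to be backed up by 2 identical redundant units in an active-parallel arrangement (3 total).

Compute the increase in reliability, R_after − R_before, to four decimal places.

0.0657

R_before = 0.934
R_after = 1 − (1 − 0.934)^3 = 0.9997
ΔR = 0.9997 − 0.934 = 0.0657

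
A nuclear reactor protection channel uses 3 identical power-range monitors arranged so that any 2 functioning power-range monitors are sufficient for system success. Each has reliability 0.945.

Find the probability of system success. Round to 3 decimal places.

0.991

R = Σ_{i=2}^{3} C(3,i) p^i (1−p)^{3−i} with p = 0.945
C(3,2)·0.945^2·0.055^1 = 0.14735
C(3,3)·0.945^3·0.055^0 = 0.84391
Sum = 0.991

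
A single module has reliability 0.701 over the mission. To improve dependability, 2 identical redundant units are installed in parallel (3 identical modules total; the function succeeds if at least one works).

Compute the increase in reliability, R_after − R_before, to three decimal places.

0.272

R_before = 0.701
R_after = 1 − (1 − 0.701)^3 = 0.973
ΔR = 0.973 − 0.701 = 0.272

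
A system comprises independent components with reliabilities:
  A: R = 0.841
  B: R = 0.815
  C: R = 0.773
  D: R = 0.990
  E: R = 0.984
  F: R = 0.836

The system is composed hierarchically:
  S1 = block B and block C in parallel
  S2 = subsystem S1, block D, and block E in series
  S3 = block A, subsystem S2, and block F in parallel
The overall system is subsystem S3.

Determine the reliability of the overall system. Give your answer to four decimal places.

Parallel (B and C): 1 − (1 − 0.815000)(1 − 0.773000) = 0.958005
Series ([0.958005], D, and E): 0.958005 × 0.990000 × 0.984000 = 0.933250
Parallel (A, [0.933250], and F): 1 − (1 − 0.841000)(1 − 0.933250)(1 − 0.836000) = 0.9983

0.9983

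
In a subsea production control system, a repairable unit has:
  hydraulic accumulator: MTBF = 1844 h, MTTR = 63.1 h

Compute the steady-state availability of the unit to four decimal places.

0.9669

A(hydraulic accumulator) = MTBF/(MTBF+MTTR) = 1844/(1844+63.1) = 0.9669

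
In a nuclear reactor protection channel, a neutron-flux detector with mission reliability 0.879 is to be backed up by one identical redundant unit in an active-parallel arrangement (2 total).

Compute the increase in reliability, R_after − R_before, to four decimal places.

0.1064

R_before = 0.879
R_after = 1 − (1 − 0.879)^2 = 0.9854
ΔR = 0.9854 − 0.879 = 0.1064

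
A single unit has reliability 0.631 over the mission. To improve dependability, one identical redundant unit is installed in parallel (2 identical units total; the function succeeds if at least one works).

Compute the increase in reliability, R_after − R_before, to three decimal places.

R_before = 0.631
R_after = 1 − (1 − 0.631)^2 = 0.864
ΔR = 0.864 − 0.631 = 0.233

0.233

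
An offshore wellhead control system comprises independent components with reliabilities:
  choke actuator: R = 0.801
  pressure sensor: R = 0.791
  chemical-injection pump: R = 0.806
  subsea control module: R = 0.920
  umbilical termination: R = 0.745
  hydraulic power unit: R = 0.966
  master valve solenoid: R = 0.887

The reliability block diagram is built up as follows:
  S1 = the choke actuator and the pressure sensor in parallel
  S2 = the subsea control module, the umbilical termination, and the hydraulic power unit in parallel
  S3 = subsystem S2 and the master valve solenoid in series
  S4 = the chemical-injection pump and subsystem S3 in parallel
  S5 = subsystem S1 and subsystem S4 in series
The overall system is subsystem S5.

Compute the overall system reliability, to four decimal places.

0.9373

Parallel (choke actuator and pressure sensor): 1 − (1 − 0.801000)(1 − 0.791000) = 0.958409
Parallel (subsea control module, umbilical termination, and hydraulic power unit): 1 − (1 − 0.920000)(1 − 0.745000)(1 − 0.966000) = 0.999306
Series ([0.999306] and master valve solenoid): 0.999306 × 0.887000 = 0.886384
Parallel (chemical-injection pump and [0.886384]): 1 − (1 − 0.806000)(1 − 0.886384) = 0.977958
Series ([0.958409] and [0.977958]): 0.958409 × 0.977958 = 0.9373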